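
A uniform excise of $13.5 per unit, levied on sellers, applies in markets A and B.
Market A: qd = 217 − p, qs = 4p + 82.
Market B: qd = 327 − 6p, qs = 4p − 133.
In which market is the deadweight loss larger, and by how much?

Market A: pre-tax p* = $27, q* = 190; post-tax q = 179.2; deadweight loss = $72.9.
Market B: pre-tax p* = $46, q* = 51; post-tax q = 18.6; deadweight loss = $218.7.
Difference: $72.9 vs $218.7 → market B is larger by $145.8.

Market B, by $145.8.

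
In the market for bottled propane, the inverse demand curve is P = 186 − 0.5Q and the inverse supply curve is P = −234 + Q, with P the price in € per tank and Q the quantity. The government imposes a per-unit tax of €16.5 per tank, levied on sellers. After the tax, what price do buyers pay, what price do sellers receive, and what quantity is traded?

Rewrite in direct form: Qd = 372 − 2P and Qs = P + 234.
Without the tax, 372 − 2P = P + 234 gives 3P = 138, so P* = €46 and Q* = 280.
With the tax collected from sellers, supply shifts: Qs = (P − 16.5) + 234.
Solving gives Q = 269 with buyers paying €51.5 and sellers receiving €35 (the €16.5 wedge).
The less price-elastic side of the market bears the larger share of a per-unit tax.

Buyers pay €51.5; sellers receive €35; quantity = 269.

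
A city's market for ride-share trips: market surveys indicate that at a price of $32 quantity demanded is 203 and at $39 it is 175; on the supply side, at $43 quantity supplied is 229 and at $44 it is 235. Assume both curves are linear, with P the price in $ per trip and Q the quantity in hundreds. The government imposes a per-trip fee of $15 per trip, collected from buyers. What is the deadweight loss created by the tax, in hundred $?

Demand slope: (175 − 203)/(39 − 32) = -4, so Qd = 331 − 4P.
Supply slope: (235 − 229)/(44 − 43) = 6, so Qs = 6P − 29.
Before the tax: set 331 − 4P = 6P − 29 → P* = $36, Q* = 187.
With the tax collected from buyers, demand (in seller-price terms) shifts: Qd = 331 − 4(P + 15).
Solving gives Q = 151 with buyers paying $45 and producers receiving $30 (the $15 wedge).
Quantity falls by |ΔQ| = |187 − 151| = 36.
DWL = ½ · t · |ΔQ| = ½ · 15 · 36 = $270.

Deadweight loss = $270 hundred.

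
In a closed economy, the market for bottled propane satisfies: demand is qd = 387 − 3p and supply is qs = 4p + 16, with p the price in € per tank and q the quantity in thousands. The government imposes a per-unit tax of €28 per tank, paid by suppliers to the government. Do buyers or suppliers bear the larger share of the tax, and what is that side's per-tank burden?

Buyers bear the larger share: €16 per tank.

Without the tax, 387 − 3p = 4p + 16 gives 7p = 371, so p* = €53 and q* = 228.
With the tax collected from suppliers, supply shifts: qs = 4(p − 28) + 16.
Solving gives q = 180 with buyers paying €69 and suppliers receiving €41 (the €28 wedge).
Per-tank burden: buyers €16, suppliers €12.
Buyers take the larger share because demand is less price-elastic here (demand slope 3 vs supply slope 4).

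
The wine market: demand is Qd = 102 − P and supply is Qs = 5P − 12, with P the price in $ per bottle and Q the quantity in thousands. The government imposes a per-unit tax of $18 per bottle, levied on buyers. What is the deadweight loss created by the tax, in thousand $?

Deadweight loss = $135 thousand.

Before the tax: set 102 − P = 5P − 12 → P* = $19, Q* = 83.
With the tax collected from buyers, demand (in seller-price terms) shifts: Qd = 102 − (P + 18).
New equilibrium: buyers pay $34, sellers receive $16, Q = 68. (Wedge: Pb − Ps = 18.)
Quantity falls by |ΔQ| = |83 − 68| = 15.
DWL = ½ · t · |ΔQ| = ½ · 18 · 15 = $135.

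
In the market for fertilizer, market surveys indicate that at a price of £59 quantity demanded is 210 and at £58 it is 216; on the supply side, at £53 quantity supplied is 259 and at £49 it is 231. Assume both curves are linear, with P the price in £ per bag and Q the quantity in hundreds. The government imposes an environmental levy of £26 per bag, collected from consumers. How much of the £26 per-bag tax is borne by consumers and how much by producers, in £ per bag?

Demand slope: (216 − 210)/(58 − 59) = -6, so Qd = 564 − 6P.
Supply slope: (231 − 259)/(49 − 53) = 7, so Qs = 7P − 112.
Without the tax, 564 − 6P = 7P − 112 gives 13P = 676, so P* = £52 and Q* = 252.
With the tax collected from consumers, demand (in seller-price terms) shifts: Qd = 564 − 6(P + 26).
New equilibrium: consumers pay £66, producers receive £40, Q = 168. (Wedge: Pb − Ps = 26.)
Burden on consumers: £14; on producers: £12. (They sum to £26.)
The less price-elastic side of the market bears the larger share of a per-unit tax.

Consumers bear £14 per bag; producers bear £12 per bag.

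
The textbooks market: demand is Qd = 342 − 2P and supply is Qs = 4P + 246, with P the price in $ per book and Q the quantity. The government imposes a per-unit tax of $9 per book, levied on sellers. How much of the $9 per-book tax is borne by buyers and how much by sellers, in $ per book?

Buyers bear $6 per book; sellers bear $3 per book.

Before the tax: set 342 − 2P = 4P + 246 → P* = $16, Q* = 310.
With the tax collected from sellers, supply shifts: Qs = 4(P − 9) + 246.
New equilibrium: buyers pay $22, sellers receive $13, Q = 298. (Wedge: Pb − Ps = 9.)
Burden on buyers: $6; on sellers: $3. (They sum to $9.)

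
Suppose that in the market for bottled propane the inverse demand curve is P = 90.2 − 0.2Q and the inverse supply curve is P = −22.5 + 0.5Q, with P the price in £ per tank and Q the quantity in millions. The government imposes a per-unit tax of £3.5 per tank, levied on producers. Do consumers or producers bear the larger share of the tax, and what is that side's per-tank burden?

Producers bear the larger share: £2.5 per tank.

Inverting to Q(P) form: Qd = 451 − 5P; Qs = 2P + 45.
Without the tax, 451 − 5P = 2P + 45 gives 7P = 406, so P* = £58 and Q* = 161.
With the tax collected from producers, supply shifts: Qs = 2(P − 3.5) + 45.
Solving gives Q = 156 with consumers paying £59 and producers receiving £55.5 (the £3.5 wedge).
Per-tank burden: consumers £1, producers £2.5.
Producers take the larger share because supply is less price-elastic here (demand slope 5 vs supply slope 2).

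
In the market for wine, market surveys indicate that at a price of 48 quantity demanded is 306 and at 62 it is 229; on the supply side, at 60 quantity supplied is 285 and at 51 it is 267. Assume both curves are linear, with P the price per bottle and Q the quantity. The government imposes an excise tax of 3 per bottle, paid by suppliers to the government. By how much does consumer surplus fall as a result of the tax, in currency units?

Consumer surplus falls by 216.64.

Demand slope: (229 − 306)/(62 − 48) = -5.5, so Qd = 570 − 5.5P.
Supply slope: (267 − 285)/(51 − 60) = 2, so Qs = 2P + 165.
Before the tax: set 570 − 5.5P = 2P + 165 → P* = 54, Q* = 273.
With the tax collected from suppliers, supply shifts: Qs = 2(P − 3) + 165.
New equilibrium: buyers pay 54.8, suppliers receive 51.8, Q = 268.6. (Wedge: Pb − Ps = 3.)
ΔCS is the trapezoid between Q = 268.6 and Q = 273 of height 0.8: ½ · (273 + 268.6) · 0.8 = 216.64.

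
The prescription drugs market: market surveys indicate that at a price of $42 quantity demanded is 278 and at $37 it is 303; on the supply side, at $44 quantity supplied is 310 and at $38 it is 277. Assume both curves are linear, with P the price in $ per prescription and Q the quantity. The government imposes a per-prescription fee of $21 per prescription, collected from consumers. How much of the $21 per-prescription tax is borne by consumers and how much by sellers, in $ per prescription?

Demand slope: (303 − 278)/(37 − 42) = -5, so Qd = 488 − 5P.
Supply slope: (277 − 310)/(38 − 44) = 5.5, so Qs = 5.5P + 68.
Before the tax: set 488 − 5P = 5.5P + 68 → P* = $40, Q* = 288.
With the tax collected from consumers, demand (in seller-price terms) shifts: Qd = 488 − 5(P + 21).
Solving gives Q = 233 with consumers paying $51 and sellers receiving $30 (the $21 wedge).
Burden on consumers: $11; on sellers: $10. (They sum to $21.)
The less price-elastic side of the market bears the larger share of a per-unit tax.

Consumers bear $11 per prescription; sellers bear $10 per prescription.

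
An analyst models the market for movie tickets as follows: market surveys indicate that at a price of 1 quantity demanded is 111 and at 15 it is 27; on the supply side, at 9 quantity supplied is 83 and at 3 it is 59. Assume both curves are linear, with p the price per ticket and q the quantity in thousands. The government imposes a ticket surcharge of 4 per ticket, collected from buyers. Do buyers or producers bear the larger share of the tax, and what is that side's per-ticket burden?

Demand slope: (27 − 111)/(15 − 1) = -6, so qd = 117 − 6p.
Supply slope: (59 − 83)/(3 − 9) = 4, so qs = 4p + 47.
Without the tax, 117 − 6p = 4p + 47 gives 10p = 70, so p* = 7 and q* = 75.
With the tax collected from buyers, demand (in seller-price terms) shifts: qd = 117 − 6(p + 4).
Solving gives q = 65.4 with buyers paying 8.6 and producers receiving 4.6 (the 4 wedge).
Per-ticket burden: buyers 1.6, producers 2.4.
Producers take the larger share because supply is less price-elastic here (demand slope 6 vs supply slope 4).

Producers bear the larger share: 2.4 per ticket.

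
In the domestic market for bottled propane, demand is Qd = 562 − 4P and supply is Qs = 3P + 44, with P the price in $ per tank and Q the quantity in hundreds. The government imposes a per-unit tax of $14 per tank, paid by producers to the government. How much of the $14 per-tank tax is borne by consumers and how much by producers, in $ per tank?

Without the tax, 562 − 4P = 3P + 44 gives 7P = 518, so P* = $74 and Q* = 266.
With the tax collected from producers, supply shifts: Qs = 3(P − 14) + 44.
Solving gives Q = 242 with consumers paying $80 and producers receiving $66 (the $14 wedge).
Burden on consumers: $6; on producers: $8. (They sum to $14.)

Consumers bear $6 per tank; producers bear $8 per tank.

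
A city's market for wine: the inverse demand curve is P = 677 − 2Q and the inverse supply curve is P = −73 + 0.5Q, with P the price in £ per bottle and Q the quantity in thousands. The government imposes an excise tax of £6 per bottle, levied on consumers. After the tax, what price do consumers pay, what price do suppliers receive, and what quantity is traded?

Inverting to Q(P) form: Qd = 338.5 − 0.5P; Qs = 2P + 146.
Without the tax, 338.5 − 0.5P = 2P + 146 gives 2.5P = 192.5, so P* = £77 and Q* = 300.
With the tax collected from consumers, demand (in seller-price terms) shifts: Qd = 338.5 − 0.5(P + 6).
New equilibrium: consumers pay £81.8, suppliers receive £75.8, Q = 297.6. (Wedge: Pb − Ps = 6.)
The less price-elastic side of the market bears the larger share of a per-unit tax.

Consumers pay £81.8; suppliers receive £75.8; quantity = 297.6.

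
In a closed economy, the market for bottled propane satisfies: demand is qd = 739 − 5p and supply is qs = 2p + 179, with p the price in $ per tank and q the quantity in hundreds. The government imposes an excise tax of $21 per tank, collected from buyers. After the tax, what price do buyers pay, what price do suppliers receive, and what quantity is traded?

Before the tax: set 739 − 5p = 2p + 179 → p* = $80, q* = 339.
With the tax collected from buyers, demand (in seller-price terms) shifts: qd = 739 − 5(p + 21).
Solving gives q = 309 with buyers paying $86 and suppliers receiving $65 (the $21 wedge).
The less price-elastic side of the market bears the larger share of a per-unit tax.

Buyers pay $86; suppliers receive $65; quantity = 309.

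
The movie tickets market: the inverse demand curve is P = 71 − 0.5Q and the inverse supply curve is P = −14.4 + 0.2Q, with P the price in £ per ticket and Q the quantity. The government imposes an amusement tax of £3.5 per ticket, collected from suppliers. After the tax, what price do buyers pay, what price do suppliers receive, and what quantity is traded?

Buyers pay £12.5; suppliers receive £9; quantity = 117.

Rewrite in direct form: Qd = 142 − 2P and Qs = 5P + 72.
Without the tax, 142 − 2P = 5P + 72 gives 7P = 70, so P* = £10 and Q* = 122.
With the tax collected from suppliers, supply shifts: Qs = 5(P − 3.5) + 72.
Solving gives Q = 117 with buyers paying £12.5 and suppliers receiving £9 (the £3.5 wedge).
The less price-elastic side of the market bears the larger share of a per-unit tax.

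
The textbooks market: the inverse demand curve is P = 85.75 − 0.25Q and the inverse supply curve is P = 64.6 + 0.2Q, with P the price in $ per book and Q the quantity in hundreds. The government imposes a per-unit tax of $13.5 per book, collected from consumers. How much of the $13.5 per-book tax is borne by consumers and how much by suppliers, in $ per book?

Consumers bear $7.5 per book; suppliers bear $6 per book.

Rewrite in direct form: Qd = 343 − 4P and Qs = 5P − 323.
Before the tax: set 343 − 4P = 5P − 323 → P* = $74, Q* = 47.
With the tax collected from consumers, demand (in seller-price terms) shifts: Qd = 343 − 4(P + 13.5).
Solving gives Q = 17 with consumers paying $81.5 and suppliers receiving $68 (the $13.5 wedge).
Burden on consumers: $7.5; on suppliers: $6. (They sum to $13.5.)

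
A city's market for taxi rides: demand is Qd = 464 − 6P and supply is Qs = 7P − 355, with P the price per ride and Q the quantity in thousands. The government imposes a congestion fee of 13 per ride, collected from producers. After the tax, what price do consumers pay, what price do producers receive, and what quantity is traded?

Consumers pay 70; producers receive 57; quantity = 44.

Before the tax: set 464 − 6P = 7P − 355 → P* = 63, Q* = 86.
With the tax collected from producers, supply shifts: Qs = 7(P − 13) − 355.
New equilibrium: consumers pay 70, producers receive 57, Q = 44. (Wedge: Pb − Ps = 13.)
The less price-elastic side of the market bears the larger share of a per-unit tax.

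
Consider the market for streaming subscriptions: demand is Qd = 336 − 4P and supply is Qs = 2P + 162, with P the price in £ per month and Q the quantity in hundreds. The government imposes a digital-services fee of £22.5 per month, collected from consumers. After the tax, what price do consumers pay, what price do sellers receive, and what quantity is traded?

Without the tax, 336 − 4P = 2P + 162 gives 6P = 174, so P* = £29 and Q* = 220.
With the tax collected from consumers, demand (in seller-price terms) shifts: Qd = 336 − 4(P + 22.5).
Solving gives Q = 190 with consumers paying £36.5 and sellers receiving £14 (the £22.5 wedge).

Consumers pay £36.5; sellers receive £14; quantity = 190.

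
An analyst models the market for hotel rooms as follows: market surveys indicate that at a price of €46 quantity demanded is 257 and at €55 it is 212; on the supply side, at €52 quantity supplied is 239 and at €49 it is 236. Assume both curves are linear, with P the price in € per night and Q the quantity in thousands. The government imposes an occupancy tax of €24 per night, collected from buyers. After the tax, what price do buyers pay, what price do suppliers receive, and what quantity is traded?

Demand slope: (212 − 257)/(55 − 46) = -5, so Qd = 487 − 5P.
Supply slope: (236 − 239)/(49 − 52) = 1, so Qs = P + 187.
Before the tax: set 487 − 5P = P + 187 → P* = €50, Q* = 237.
With the tax collected from buyers, demand (in seller-price terms) shifts: Qd = 487 − 5(P + 24).
Solving gives Q = 217 with buyers paying €54 and suppliers receiving €30 (the €24 wedge).

Buyers pay €54; suppliers receive €30; quantity = 217.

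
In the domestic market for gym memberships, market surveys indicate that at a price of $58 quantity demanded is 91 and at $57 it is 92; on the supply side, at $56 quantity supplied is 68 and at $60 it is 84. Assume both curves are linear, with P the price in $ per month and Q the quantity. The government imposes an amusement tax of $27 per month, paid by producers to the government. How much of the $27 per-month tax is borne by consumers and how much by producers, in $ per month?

Consumers bear $21.6 per month; producers bear $5.4 per month.

Demand slope: (92 − 91)/(57 − 58) = -1, so Qd = 149 − P.
Supply slope: (84 − 68)/(60 − 56) = 4, so Qs = 4P − 156.
Before the tax: set 149 − P = 4P − 156 → P* = $61, Q* = 88.
With the tax collected from producers, supply shifts: Qs = 4(P − 27) − 156.
Solving gives Q = 66.4 with consumers paying $82.6 and producers receiving $55.6 (the $27 wedge).
Burden on consumers: $21.6; on producers: $5.4. (They sum to $27.)
The less price-elastic side of the market bears the larger share of a per-unit tax.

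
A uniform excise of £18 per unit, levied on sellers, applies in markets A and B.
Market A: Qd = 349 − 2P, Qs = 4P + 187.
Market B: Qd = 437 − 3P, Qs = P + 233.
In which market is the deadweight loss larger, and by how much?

Market A: pre-tax P* = £27, Q* = 295; post-tax Q = 271; deadweight loss = £216.
Market B: pre-tax P* = £51, Q* = 284; post-tax Q = 270.5; deadweight loss = £121.5.
Difference: £216 vs £121.5 → market A is larger by £94.5.

Market A, by £94.5.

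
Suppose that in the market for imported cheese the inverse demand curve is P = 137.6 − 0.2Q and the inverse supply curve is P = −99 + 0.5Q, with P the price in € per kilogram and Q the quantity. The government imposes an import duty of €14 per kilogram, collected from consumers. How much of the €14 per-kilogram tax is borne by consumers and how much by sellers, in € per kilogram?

Rewrite in direct form: Qd = 688 − 5P and Qs = 2P + 198.
Without the tax, 688 − 5P = 2P + 198 gives 7P = 490, so P* = €70 and Q* = 338.
With the tax collected from consumers, demand (in seller-price terms) shifts: Qd = 688 − 5(P + 14).
Solving gives Q = 318 with consumers paying €74 and sellers receiving €60 (the €14 wedge).
Burden on consumers: €4; on sellers: €10. (They sum to €14.)

Consumers bear €4 per kilogram; sellers bear €10 per kilogram.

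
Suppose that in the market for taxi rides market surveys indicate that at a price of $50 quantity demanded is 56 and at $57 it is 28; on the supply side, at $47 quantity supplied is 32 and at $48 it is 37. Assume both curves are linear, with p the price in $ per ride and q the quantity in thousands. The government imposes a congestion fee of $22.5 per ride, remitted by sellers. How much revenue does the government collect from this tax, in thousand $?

Tax revenue = $45 thousand.

Demand slope: (28 − 56)/(57 − 50) = -4, so qd = 256 − 4p.
Supply slope: (37 − 32)/(48 − 47) = 5, so qs = 5p − 203.
Before the tax: set 256 − 4p = 5p − 203 → p* = $51, q* = 52.
With the tax collected from sellers, supply shifts: qs = 5(p − 22.5) − 203.
New equilibrium: consumers pay $63.5, sellers receive $41, q = 2. (Wedge: pb − ps = 22.5.)
Revenue = t · Q = 22.5 · 2 = $45.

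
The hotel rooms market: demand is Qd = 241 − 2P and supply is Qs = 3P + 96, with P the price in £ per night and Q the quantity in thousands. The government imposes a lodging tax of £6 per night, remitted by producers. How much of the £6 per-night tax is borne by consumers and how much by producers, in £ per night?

Consumers bear £3.6 per night; producers bear £2.4 per night.

Without the tax, 241 − 2P = 3P + 96 gives 5P = 145, so P* = £29 and Q* = 183.
With the tax collected from producers, supply shifts: Qs = 3(P − 6) + 96.
New equilibrium: consumers pay £32.6, producers receive £26.6, Q = 175.8. (Wedge: Pb − Ps = 6.)
Burden on consumers: £3.6; on producers: £2.4. (They sum to £6.)
The less price-elastic side of the market bears the larger share of a per-unit tax.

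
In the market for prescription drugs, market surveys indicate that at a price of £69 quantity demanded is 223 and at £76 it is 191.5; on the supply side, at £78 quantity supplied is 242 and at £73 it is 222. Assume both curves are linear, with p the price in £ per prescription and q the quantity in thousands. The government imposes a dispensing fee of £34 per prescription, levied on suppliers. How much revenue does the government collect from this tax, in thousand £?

Tax revenue = £4828 thousand.

Demand slope: (191.5 − 223)/(76 − 69) = -4.5, so qd = 533.5 − 4.5p.
Supply slope: (222 − 242)/(73 − 78) = 4, so qs = 4p − 70.
Without the tax, 533.5 − 4.5p = 4p − 70 gives 8.5p = 603.5, so p* = £71 and q* = 214.
With the tax collected from suppliers, supply shifts: qs = 4(p − 34) − 70.
Solving gives q = 142 with buyers paying £87 and suppliers receiving £53 (the £34 wedge).
Revenue = t · Q = 34 · 142 = £4828.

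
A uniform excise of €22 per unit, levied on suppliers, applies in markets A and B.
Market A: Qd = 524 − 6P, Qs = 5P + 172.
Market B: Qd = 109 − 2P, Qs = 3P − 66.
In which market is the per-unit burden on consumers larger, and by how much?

Market B, by €3.2.

Market A: pre-tax P* = €32, Q* = 332; post-tax Q = 272; per-unit burden on consumers = €10.
Market B: pre-tax P* = €35, Q* = 39; post-tax Q = 12.6; per-unit burden on consumers = €13.2.
Difference: €10 vs €13.2 → market B is larger by €3.2.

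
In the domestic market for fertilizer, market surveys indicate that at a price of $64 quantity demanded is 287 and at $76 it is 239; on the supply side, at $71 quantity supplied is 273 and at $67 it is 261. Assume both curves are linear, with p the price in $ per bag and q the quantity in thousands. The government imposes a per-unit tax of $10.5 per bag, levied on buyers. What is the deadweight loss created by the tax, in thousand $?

Demand slope: (239 − 287)/(76 − 64) = -4, so qd = 543 − 4p.
Supply slope: (261 − 273)/(67 − 71) = 3, so qs = 3p + 60.
Without the tax, 543 − 4p = 3p + 60 gives 7p = 483, so p* = $69 and q* = 267.
With the tax collected from buyers, demand (in seller-price terms) shifts: qd = 543 − 4(p + 10.5).
Solving gives q = 249 with buyers paying $73.5 and sellers receiving $63 (the $10.5 wedge).
Quantity falls by |ΔQ| = |267 − 249| = 18.
DWL = ½ · t · |ΔQ| = ½ · 10.5 · 18 = $94.5.

Deadweight loss = $94.5 thousand.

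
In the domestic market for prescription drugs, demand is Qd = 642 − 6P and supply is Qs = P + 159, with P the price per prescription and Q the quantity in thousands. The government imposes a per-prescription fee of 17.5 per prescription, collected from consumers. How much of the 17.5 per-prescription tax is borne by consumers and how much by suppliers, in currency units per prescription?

Before the tax: set 642 − 6P = P + 159 → P* = 69, Q* = 228.
With the tax collected from consumers, demand (in seller-price terms) shifts: Qd = 642 − 6(P + 17.5).
New equilibrium: consumers pay 71.5, suppliers receive 54, Q = 213. (Wedge: Pb − Ps = 17.5.)
Burden on consumers: 2.5; on suppliers: 15. (They sum to 17.5.)
The less price-elastic side of the market bears the larger share of a per-unit tax.

Consumers bear 2.5 per prescription; suppliers bear 15 per prescription.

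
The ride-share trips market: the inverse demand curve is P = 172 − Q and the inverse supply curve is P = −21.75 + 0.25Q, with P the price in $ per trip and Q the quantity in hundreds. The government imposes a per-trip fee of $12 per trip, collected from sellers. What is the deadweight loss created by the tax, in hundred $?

Deadweight loss = $57.6 hundred.

Rewrite in direct form: Qd = 172 − P and Qs = 4P + 87.
Before the tax: set 172 − P = 4P + 87 → P* = $17, Q* = 155.
With the tax collected from sellers, supply shifts: Qs = 4(P − 12) + 87.
Solving gives Q = 145.4 with buyers paying $26.6 and sellers receiving $14.6 (the $12 wedge).
Quantity falls by |ΔQ| = |155 − 145.4| = 9.6.
DWL = ½ · t · |ΔQ| = ½ · 12 · 9.6 = $57.6.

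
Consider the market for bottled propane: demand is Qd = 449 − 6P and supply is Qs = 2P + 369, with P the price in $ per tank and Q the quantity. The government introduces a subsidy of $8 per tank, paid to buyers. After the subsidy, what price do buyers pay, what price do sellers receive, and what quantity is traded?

Without the subsidy, 449 − 6P = 2P + 369 gives 8P = 80, so P* = $10 and Q* = 389.
With a per-unit subsidy paid to buyers, each effectively pays P − 8, so demand becomes Qd = 449 − 6(P − 8).
Solving gives Q = 401 with buyers paying $8 and sellers receiving $16 (the $8 wedge).

Buyers pay $8; sellers receive $16; quantity = 401.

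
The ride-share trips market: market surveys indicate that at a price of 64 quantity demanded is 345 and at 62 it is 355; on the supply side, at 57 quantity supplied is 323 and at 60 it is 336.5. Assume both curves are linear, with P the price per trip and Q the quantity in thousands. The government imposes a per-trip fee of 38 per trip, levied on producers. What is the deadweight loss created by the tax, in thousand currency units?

Deadweight loss = 1710 thousand.

Demand slope: (355 − 345)/(62 − 64) = -5, so Qd = 665 − 5P.
Supply slope: (336.5 − 323)/(60 − 57) = 4.5, so Qs = 4.5P + 66.5.
Without the tax, 665 − 5P = 4.5P + 66.5 gives 9.5P = 598.5, so P* = 63 and Q* = 350.
With the tax collected from producers, supply shifts: Qs = 4.5(P − 38) + 66.5.
New equilibrium: consumers pay 81, producers receive 43, Q = 260. (Wedge: Pb − Ps = 38.)
Quantity falls by |ΔQ| = |350 − 260| = 90.
DWL = ½ · t · |ΔQ| = ½ · 38 · 90 = 1710.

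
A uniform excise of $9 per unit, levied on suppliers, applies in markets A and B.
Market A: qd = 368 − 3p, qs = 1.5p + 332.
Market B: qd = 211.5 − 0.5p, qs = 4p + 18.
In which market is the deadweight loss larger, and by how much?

Market A, by $22.5.

Market A: pre-tax p* = $8, q* = 344; post-tax q = 335; deadweight loss = $40.5.
Market B: pre-tax p* = $43, q* = 190; post-tax q = 186; deadweight loss = $18.
Difference: $40.5 vs $18 → market A is larger by $22.5.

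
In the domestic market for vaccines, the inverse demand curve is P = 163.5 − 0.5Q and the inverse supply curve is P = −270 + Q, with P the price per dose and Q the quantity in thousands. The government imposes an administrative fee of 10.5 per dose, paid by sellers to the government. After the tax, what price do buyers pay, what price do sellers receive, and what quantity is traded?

Buyers pay 22.5; sellers receive 12; quantity = 282.

Rewrite in direct form: Qd = 327 − 2P and Qs = P + 270.
Before the tax: set 327 − 2P = P + 270 → P* = 19, Q* = 289.
With the tax collected from sellers, supply shifts: Qs = (P − 10.5) + 270.
Solving gives Q = 282 with buyers paying 22.5 and sellers receiving 12 (the 10.5 wedge).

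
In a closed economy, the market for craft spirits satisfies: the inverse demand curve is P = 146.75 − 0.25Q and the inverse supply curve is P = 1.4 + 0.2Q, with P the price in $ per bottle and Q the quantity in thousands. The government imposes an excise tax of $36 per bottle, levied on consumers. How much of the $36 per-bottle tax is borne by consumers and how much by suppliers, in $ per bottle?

Consumers bear $20 per bottle; suppliers bear $16 per bottle.

Rewrite in direct form: Qd = 587 − 4P and Qs = 5P − 7.
Without the tax, 587 − 4P = 5P − 7 gives 9P = 594, so P* = $66 and Q* = 323.
With the tax collected from consumers, demand (in seller-price terms) shifts: Qd = 587 − 4(P + 36).
New equilibrium: consumers pay $86, suppliers receive $50, Q = 243. (Wedge: Pb − Ps = 36.)
Burden on consumers: $20; on suppliers: $16. (They sum to $36.)
The less price-elastic side of the market bears the larger share of a per-unit tax.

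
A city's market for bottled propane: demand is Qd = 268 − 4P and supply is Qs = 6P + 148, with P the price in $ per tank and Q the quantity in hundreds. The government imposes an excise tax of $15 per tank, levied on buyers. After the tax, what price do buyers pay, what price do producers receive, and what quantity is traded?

Without the tax, 268 − 4P = 6P + 148 gives 10P = 120, so P* = $12 and Q* = 220.
With the tax collected from buyers, demand (in seller-price terms) shifts: Qd = 268 − 4(P + 15).
New equilibrium: buyers pay $21, producers receive $6, Q = 184. (Wedge: Pb − Ps = 15.)

Buyers pay $21; producers receive $6; quantity = 184.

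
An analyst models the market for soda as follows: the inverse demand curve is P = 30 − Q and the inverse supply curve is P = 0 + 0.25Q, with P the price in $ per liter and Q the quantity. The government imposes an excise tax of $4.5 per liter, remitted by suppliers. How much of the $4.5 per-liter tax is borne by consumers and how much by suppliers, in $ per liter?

Consumers bear $3.6 per liter; suppliers bear $0.9 per liter.

Inverting to Q(P) form: Qd = 30 − P; Qs = 4P.
Before the tax: set 30 − P = 4P → P* = $6, Q* = 24.
With the tax collected from suppliers, supply shifts: Qs = 4(P − 4.5).
Solving gives Q = 20.4 with consumers paying $9.6 and suppliers receiving $5.1 (the $4.5 wedge).
Burden on consumers: $3.6; on suppliers: $0.9. (They sum to $4.5.)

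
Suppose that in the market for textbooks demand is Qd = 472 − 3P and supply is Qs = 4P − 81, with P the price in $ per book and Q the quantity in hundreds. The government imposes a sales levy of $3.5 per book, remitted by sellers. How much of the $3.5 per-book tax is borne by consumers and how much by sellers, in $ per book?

Without the tax, 472 − 3P = 4P − 81 gives 7P = 553, so P* = $79 and Q* = 235.
With the tax collected from sellers, supply shifts: Qs = 4(P − 3.5) − 81.
New equilibrium: consumers pay $81, sellers receive $77.5, Q = 229. (Wedge: Pb − Ps = 3.5.)
Burden on consumers: $2; on sellers: $1.5. (They sum to $3.5.)

Consumers bear $2 per book; sellers bear $1.5 per book.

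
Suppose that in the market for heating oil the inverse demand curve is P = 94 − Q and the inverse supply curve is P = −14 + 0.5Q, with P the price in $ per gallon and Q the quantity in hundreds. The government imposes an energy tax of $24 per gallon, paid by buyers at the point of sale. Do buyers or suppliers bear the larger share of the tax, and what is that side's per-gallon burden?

Rewrite in direct form: Qd = 94 − P and Qs = 2P + 28.
Without the tax, 94 − P = 2P + 28 gives 3P = 66, so P* = $22 and Q* = 72.
With the tax collected from buyers, demand (in seller-price terms) shifts: Qd = 94 − (P + 24).
Solving gives Q = 56 with buyers paying $38 and suppliers receiving $14 (the $24 wedge).
Per-gallon burden: buyers $16, suppliers $8.
Buyers take the larger share because demand is less price-elastic here (demand slope 1 vs supply slope 2).
The less price-elastic side of the market bears the larger share of a per-unit tax.

Buyers bear the larger share: $16 per gallon.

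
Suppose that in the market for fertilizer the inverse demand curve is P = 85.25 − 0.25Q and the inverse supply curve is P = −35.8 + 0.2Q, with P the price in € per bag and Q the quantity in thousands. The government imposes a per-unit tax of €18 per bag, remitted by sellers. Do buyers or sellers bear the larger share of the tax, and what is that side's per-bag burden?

Buyers bear the larger share: €10 per bag.

Rewrite in direct form: Qd = 341 − 4P and Qs = 5P + 179.
Before the tax: set 341 − 4P = 5P + 179 → P* = €18, Q* = 269.
With the tax collected from sellers, supply shifts: Qs = 5(P − 18) + 179.
Solving gives Q = 229 with buyers paying €28 and sellers receiving €10 (the €18 wedge).
Per-bag burden: buyers €10, sellers €8.
Buyers take the larger share because demand is less price-elastic here (demand slope 4 vs supply slope 5).
The less price-elastic side of the market bears the larger share of a per-unit tax.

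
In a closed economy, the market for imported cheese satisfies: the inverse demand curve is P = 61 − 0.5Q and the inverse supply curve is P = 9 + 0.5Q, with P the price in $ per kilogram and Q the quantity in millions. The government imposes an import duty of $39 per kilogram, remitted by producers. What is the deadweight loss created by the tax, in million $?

Rewrite in direct form: Qd = 122 − 2P and Qs = 2P − 18.
Before the tax: set 122 − 2P = 2P − 18 → P* = $35, Q* = 52.
With the tax collected from producers, supply shifts: Qs = 2(P − 39) − 18.
New equilibrium: consumers pay $54.5, producers receive $15.5, Q = 13. (Wedge: Pb − Ps = 39.)
Quantity falls by |ΔQ| = |52 − 13| = 39.
DWL = ½ · t · |ΔQ| = ½ · 39 · 39 = $760.5.

Deadweight loss = $760.5 million.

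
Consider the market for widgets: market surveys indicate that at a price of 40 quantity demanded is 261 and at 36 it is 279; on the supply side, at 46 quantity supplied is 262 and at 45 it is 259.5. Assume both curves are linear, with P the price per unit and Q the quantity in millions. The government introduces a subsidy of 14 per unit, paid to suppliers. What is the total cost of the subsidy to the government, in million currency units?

Demand slope: (279 − 261)/(36 − 40) = -4.5, so Qd = 441 − 4.5P.
Supply slope: (259.5 − 262)/(45 − 46) = 2.5, so Qs = 2.5P + 147.
Without the subsidy, 441 − 4.5P = 2.5P + 147 gives 7P = 294, so P* = 42 and Q* = 252.
With a per-unit subsidy paid to suppliers, each receives P + 14 per unit sold, so supply becomes Qs = 2.5(P + 14) + 147.
New equilibrium: consumers pay 37, suppliers receive 51, Q = 274.5. (Wedge: Pb − Ps = −14.)
Outlay = t · Q = 14 · 274.5 = 3843.

Government outlay = 3843 million.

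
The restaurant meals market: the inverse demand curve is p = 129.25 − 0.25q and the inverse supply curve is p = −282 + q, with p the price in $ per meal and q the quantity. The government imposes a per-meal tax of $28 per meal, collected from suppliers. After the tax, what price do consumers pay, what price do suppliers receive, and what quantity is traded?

Consumers pay $52.6; suppliers receive $24.6; quantity = 306.6.

Inverting to q(p) form: qd = 517 − 4p; qs = p + 282.
Without the tax, 517 − 4p = p + 282 gives 5p = 235, so p* = $47 and q* = 329.
With the tax collected from suppliers, supply shifts: qs = (p − 28) + 282.
New equilibrium: consumers pay $52.6, suppliers receive $24.6, q = 306.6. (Wedge: pb − ps = 28.)
The less price-elastic side of the market bears the larger share of a per-unit tax.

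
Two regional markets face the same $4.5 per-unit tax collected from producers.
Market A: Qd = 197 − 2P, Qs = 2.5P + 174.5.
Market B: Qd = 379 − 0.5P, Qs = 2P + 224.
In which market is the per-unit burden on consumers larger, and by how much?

Market B, by $1.1.

Market A: pre-tax P* = $5, Q* = 187; post-tax Q = 182; per-unit burden on consumers = $2.5.
Market B: pre-tax P* = $62, Q* = 348; post-tax Q = 346.2; per-unit burden on consumers = $3.6.
Difference: $2.5 vs $3.6 → market B is larger by $1.1.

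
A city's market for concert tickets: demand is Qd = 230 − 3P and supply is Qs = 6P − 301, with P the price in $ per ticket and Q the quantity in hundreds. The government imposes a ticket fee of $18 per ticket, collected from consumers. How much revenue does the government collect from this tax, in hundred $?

Tax revenue = $306 hundred.

Before the tax: set 230 − 3P = 6P − 301 → P* = $59, Q* = 53.
With the tax collected from consumers, demand (in seller-price terms) shifts: Qd = 230 − 3(P + 18).
New equilibrium: consumers pay $71, producers receive $53, Q = 17. (Wedge: Pb − Ps = 18.)
Revenue = t · Q = 18 · 17 = $306.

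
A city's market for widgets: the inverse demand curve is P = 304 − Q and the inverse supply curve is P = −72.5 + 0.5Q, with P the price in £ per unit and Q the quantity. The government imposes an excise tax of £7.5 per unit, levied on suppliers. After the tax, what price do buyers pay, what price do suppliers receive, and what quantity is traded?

Buyers pay £58; suppliers receive £50.5; quantity = 246.

Inverting to Q(P) form: Qd = 304 − P; Qs = 2P + 145.
Without the tax, 304 − P = 2P + 145 gives 3P = 159, so P* = £53 and Q* = 251.
With the tax collected from suppliers, supply shifts: Qs = 2(P − 7.5) + 145.
Solving gives Q = 246 with buyers paying £58 and suppliers receiving £50.5 (the £7.5 wedge).
The less price-elastic side of the market bears the larger share of a per-unit tax.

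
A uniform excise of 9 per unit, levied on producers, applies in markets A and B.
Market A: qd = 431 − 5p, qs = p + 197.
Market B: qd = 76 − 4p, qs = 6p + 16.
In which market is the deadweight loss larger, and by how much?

Market B, by 63.45.

Market A: pre-tax p* = 39, q* = 236; post-tax q = 228.5; deadweight loss = 33.75.
Market B: pre-tax p* = 6, q* = 52; post-tax q = 30.4; deadweight loss = 97.2.
Difference: 33.75 vs 97.2 → market B is larger by 63.45.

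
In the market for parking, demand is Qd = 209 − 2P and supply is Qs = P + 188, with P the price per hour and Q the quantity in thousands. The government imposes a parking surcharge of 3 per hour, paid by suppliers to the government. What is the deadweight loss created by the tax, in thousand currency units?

Deadweight loss = 3 thousand.

Without the tax, 209 − 2P = P + 188 gives 3P = 21, so P* = 7 and Q* = 195.
With the tax collected from suppliers, supply shifts: Qs = (P − 3) + 188.
Solving gives Q = 193 with consumers paying 8 and suppliers receiving 5 (the 3 wedge).
Quantity falls by |ΔQ| = |195 − 193| = 2.
DWL = ½ · t · |ΔQ| = ½ · 3 · 2 = 3.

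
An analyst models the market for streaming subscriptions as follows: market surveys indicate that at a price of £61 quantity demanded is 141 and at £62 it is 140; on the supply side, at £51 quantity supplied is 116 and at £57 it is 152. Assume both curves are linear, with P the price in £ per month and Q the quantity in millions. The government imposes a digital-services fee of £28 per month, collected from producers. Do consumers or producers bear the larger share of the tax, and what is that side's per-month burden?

Demand slope: (140 − 141)/(62 − 61) = -1, so Qd = 202 − P.
Supply slope: (152 − 116)/(57 − 51) = 6, so Qs = 6P − 190.
Before the tax: set 202 − P = 6P − 190 → P* = £56, Q* = 146.
With the tax collected from producers, supply shifts: Qs = 6(P − 28) − 190.
Solving gives Q = 122 with consumers paying £80 and producers receiving £52 (the £28 wedge).
Per-month burden: consumers £24, producers £4.
Consumers take the larger share because demand is less price-elastic here (demand slope 1 vs supply slope 6).

Consumers bear the larger share: £24 per month.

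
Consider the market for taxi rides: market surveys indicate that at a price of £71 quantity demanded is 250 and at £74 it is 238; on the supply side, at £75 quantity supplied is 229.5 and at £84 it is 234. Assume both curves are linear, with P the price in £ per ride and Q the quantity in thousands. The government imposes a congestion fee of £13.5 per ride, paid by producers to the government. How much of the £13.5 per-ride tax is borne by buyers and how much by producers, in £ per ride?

Demand slope: (238 − 250)/(74 − 71) = -4, so Qd = 534 − 4P.
Supply slope: (234 − 229.5)/(84 − 75) = 0.5, so Qs = 0.5P + 192.
Without the tax, 534 − 4P = 0.5P + 192 gives 4.5P = 342, so P* = £76 and Q* = 230.
With the tax collected from producers, supply shifts: Qs = 0.5(P − 13.5) + 192.
Solving gives Q = 224 with buyers paying £77.5 and producers receiving £64 (the £13.5 wedge).
Burden on buyers: £1.5; on producers: £12. (They sum to £13.5.)

Buyers bear £1.5 per ride; producers bear £12 per ride.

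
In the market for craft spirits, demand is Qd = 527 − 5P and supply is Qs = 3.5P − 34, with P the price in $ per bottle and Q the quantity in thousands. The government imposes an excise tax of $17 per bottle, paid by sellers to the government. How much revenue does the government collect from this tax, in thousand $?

Before the tax: set 527 − 5P = 3.5P − 34 → P* = $66, Q* = 197.
With the tax collected from sellers, supply shifts: Qs = 3.5(P − 17) − 34.
New equilibrium: buyers pay $73, sellers receive $56, Q = 162. (Wedge: Pb − Ps = 17.)
Revenue = t · Q = 17 · 162 = $2754.

Tax revenue = $2754 thousand.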